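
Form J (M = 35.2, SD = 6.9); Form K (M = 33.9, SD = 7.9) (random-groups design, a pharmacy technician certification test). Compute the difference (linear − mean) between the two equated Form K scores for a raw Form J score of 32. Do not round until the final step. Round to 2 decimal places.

-0.46

Mean-equated: 32 + (33.9 − 35.2) = 30.70
Linear-equated: (7.9/6.9)(32 − 35.2) + 33.9 = 30.236
Difference = 30.236 − 30.70 = -0.46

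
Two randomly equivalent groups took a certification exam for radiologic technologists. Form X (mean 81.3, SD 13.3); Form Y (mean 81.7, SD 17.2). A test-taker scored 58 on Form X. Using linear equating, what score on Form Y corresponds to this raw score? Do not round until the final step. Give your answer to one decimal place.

Linear equating: y = (SD_Y/SD_X)(x − M_X) + M_Y
y = (17.2/13.3)(58 − 81.3) + 81.7
y = 1.293233 × -23.3 + 81.7 = -30.1323 + 81.7 = 51.6

51.6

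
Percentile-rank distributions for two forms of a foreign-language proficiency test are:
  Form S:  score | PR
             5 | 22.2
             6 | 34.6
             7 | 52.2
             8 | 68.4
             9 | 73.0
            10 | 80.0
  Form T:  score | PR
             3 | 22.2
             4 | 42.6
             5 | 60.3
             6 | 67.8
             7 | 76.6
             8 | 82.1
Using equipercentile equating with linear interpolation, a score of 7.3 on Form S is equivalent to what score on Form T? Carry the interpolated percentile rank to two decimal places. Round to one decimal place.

4.8

PR of 7.3 on Form S: 52.2 + (7.3 − 7)/(8 − 7) × (68.4 − 52.2) = 57.06
On Form T, PR 57.06 falls between score 4 (PR 42.6) and 5 (PR 60.3).
Interpolate: 4 + (57.06 − 42.6)/(60.3 − 42.6) × (5 − 4) = 4.8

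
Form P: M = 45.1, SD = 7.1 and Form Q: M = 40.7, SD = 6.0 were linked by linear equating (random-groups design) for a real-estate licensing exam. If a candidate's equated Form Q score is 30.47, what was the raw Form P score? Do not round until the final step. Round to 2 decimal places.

Invert y = (SD_Y/SD_X)(x − M_X) + M_Y:
x = (SD_X/SD_Y)(y − M_Y) + M_X = (7.1/6.0)(30.47 − 40.7) + 45.1
x = 1.183333 × -10.230 + 45.1 = 32.99

32.99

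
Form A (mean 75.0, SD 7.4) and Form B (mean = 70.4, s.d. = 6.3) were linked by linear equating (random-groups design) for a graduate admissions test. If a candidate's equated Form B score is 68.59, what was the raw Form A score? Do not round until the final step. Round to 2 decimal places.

Invert y = (SD_Y/SD_X)(x − M_X) + M_Y:
x = (SD_X/SD_Y)(y − M_Y) + M_X = (7.4/6.3)(68.59 − 70.4) + 75.0
x = 1.174603 × -1.810 + 75.0 = 72.87

72.87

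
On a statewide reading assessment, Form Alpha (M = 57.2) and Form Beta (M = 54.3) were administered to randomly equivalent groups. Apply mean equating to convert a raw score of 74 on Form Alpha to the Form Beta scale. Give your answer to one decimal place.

Mean equating: y = x + (M_Y − M_X) = 74 + (54.3 − 57.2) = 71.1

71.1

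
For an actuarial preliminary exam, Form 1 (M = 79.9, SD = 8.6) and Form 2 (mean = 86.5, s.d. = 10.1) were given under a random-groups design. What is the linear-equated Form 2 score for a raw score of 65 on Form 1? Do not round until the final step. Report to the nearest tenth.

Linear equating: y = (SD_Y/SD_X)(x − M_X) + M_Y
y = (10.1/8.6)(65 − 79.9) + 86.5
y = 1.174419 × -14.9 + 86.5 = -17.4988 + 86.5 = 69.0

69.0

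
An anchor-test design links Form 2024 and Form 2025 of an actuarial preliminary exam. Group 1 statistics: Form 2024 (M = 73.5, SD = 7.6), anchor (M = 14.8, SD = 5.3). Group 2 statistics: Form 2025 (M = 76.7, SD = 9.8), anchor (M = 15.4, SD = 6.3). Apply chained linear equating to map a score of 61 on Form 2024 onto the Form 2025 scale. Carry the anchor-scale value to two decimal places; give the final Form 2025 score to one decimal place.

62.2

Form 2024 → anchor (Group 1): v = (5.3/7.6)(61 − 73.5) + 14.8 = 6.08
anchor → Form 2025 (Group 2): y = (9.8/6.3)(6.08 − 15.4) + 76.7 = 62.2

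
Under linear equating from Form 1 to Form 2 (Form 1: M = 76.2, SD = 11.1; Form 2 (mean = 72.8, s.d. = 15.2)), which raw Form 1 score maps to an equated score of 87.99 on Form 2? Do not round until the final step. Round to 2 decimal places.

Invert y = (SD_Y/SD_X)(x − M_X) + M_Y:
x = (SD_X/SD_Y)(y − M_Y) + M_X = (11.1/15.2)(87.99 − 72.8) + 76.2
x = 0.730263 × 15.190 + 76.2 = 87.29

87.29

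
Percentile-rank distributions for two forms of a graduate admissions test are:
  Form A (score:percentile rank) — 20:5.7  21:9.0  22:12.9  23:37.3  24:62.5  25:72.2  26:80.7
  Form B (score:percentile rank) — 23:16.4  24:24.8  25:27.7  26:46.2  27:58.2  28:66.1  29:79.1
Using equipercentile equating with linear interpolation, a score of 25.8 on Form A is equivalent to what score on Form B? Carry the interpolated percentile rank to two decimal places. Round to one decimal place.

PR of 25.8 on Form A: 72.2 + (25.8 − 25)/(26 − 25) × (80.7 − 72.2) = 79.00
On Form B, PR 79.00 falls between score 28 (PR 66.1) and 29 (PR 79.1).
Interpolate: 28 + (79.00 − 66.1)/(79.1 − 66.1) × (29 − 28) = 29.0

29.0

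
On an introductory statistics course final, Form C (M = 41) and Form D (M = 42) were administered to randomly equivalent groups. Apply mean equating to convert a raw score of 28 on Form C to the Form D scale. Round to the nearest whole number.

29

Mean equating: y = x + (M_Y − M_X) = 28 + (42 − 41) = 29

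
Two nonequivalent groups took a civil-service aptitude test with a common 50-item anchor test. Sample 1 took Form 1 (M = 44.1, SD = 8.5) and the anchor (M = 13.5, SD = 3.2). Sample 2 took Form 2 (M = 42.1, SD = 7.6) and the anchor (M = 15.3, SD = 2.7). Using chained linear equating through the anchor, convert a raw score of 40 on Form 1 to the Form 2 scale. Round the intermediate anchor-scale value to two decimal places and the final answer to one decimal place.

32.7

Form 1 → anchor (Sample 1): v = (3.2/8.5)(40 − 44.1) + 13.5 = 11.96
anchor → Form 2 (Sample 2): y = (7.6/2.7)(11.96 − 15.3) + 42.1 = 32.7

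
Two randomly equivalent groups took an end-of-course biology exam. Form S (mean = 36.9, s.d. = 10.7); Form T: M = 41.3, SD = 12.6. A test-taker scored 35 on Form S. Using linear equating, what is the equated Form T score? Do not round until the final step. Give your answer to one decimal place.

39.1

Linear equating: y = (SD_Y/SD_X)(x − M_X) + M_Y
y = (12.6/10.7)(35 − 36.9) + 41.3
y = 1.177570 × -1.9 + 41.3 = -2.2374 + 41.3 = 39.1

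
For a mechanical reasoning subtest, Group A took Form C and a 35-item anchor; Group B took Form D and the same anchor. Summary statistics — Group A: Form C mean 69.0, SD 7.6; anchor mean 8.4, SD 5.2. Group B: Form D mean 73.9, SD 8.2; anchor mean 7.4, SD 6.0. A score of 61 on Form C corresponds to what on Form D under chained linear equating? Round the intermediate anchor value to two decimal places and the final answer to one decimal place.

Form C → anchor (Group A): v = (5.2/7.6)(61 − 69.0) + 8.4 = 2.93
anchor → Form D (Group B): y = (8.2/6.0)(2.93 − 7.4) + 73.9 = 67.8

67.8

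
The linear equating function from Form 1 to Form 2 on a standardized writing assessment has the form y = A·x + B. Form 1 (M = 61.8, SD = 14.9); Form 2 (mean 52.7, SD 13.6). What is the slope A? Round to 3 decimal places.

0.913

A = SD_Y / SD_X = 13.6 / 14.9 = 0.913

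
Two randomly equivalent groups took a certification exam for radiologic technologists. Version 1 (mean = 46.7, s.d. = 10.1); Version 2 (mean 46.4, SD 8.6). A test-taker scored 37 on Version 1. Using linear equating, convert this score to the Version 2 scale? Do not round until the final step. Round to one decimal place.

38.1

Linear equating: y = (SD_Y/SD_X)(x − M_X) + M_Y
y = (8.6/10.1)(37 − 46.7) + 46.4
y = 0.851485 × -9.7 + 46.4 = -8.2594 + 46.4 = 38.1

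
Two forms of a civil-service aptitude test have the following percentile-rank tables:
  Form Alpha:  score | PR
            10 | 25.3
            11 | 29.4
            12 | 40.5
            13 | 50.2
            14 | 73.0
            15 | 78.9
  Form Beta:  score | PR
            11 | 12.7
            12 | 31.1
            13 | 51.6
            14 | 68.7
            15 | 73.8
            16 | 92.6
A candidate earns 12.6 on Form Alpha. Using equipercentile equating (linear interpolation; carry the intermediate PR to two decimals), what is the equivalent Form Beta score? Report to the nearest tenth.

PR of 12.6 on Form Alpha: 40.5 + (12.6 − 12)/(13 − 12) × (50.2 − 40.5) = 46.32
On Form Beta, PR 46.32 falls between score 12 (PR 31.1) and 13 (PR 51.6).
Interpolate: 12 + (46.32 − 31.1)/(51.6 − 31.1) × (13 − 12) = 12.7

12.7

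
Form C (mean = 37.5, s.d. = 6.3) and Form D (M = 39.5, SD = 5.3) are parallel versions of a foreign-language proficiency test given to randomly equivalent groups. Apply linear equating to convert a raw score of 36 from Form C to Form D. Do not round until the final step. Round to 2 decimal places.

Linear equating: y = (SD_Y/SD_X)(x − M_X) + M_Y
y = (5.3/6.3)(36 − 37.5) + 39.5
y = 0.841270 × -1.5 + 39.5 = -1.2619 + 39.5 = 38.24

38.24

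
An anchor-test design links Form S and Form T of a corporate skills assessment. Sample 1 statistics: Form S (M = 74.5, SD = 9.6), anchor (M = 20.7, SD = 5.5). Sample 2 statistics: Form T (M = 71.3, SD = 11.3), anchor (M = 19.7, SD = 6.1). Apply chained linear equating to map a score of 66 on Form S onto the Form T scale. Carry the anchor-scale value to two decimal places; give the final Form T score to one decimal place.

64.1

Form S → anchor (Sample 1): v = (5.5/9.6)(66 − 74.5) + 20.7 = 15.83
anchor → Form T (Sample 2): y = (11.3/6.1)(15.83 − 19.7) + 71.3 = 64.1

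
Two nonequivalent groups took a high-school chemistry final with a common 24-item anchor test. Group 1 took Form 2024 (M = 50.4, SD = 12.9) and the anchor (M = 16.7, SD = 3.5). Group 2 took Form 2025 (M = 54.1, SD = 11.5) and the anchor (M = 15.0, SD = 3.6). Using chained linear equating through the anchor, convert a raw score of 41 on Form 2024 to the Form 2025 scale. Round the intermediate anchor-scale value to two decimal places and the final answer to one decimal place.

51.4

Form 2024 → anchor (Group 1): v = (3.5/12.9)(41 − 50.4) + 16.7 = 14.15
anchor → Form 2025 (Group 2): y = (11.5/3.6)(14.15 − 15.0) + 54.1 = 51.4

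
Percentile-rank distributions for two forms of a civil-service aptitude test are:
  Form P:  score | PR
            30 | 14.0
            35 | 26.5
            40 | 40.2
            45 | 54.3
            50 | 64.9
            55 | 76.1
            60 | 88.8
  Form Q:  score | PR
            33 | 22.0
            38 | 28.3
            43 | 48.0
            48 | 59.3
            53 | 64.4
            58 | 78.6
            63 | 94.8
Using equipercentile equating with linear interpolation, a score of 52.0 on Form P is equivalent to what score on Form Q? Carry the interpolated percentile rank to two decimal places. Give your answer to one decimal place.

PR of 52.0 on Form P: 64.9 + (52.0 − 50)/(55 − 50) × (76.1 − 64.9) = 69.38
On Form Q, PR 69.38 falls between score 53 (PR 64.4) and 58 (PR 78.6).
Interpolate: 53 + (69.38 − 64.4)/(78.6 − 64.4) × (58 − 53) = 54.8

54.8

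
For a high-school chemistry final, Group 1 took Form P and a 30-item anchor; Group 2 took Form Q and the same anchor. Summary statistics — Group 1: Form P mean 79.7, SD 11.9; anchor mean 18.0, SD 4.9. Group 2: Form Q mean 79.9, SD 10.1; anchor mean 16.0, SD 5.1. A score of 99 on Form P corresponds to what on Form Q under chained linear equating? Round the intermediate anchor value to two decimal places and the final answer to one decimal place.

99.6

Form P → anchor (Group 1): v = (4.9/11.9)(99 − 79.7) + 18.0 = 25.95
anchor → Form Q (Group 2): y = (10.1/5.1)(25.95 − 16.0) + 79.9 = 99.6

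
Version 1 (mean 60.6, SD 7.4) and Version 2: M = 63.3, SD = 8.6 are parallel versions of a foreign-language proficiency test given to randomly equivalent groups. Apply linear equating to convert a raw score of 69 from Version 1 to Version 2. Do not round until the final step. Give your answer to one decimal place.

73.1

Linear equating: y = (SD_Y/SD_X)(x − M_X) + M_Y
y = (8.6/7.4)(69 − 60.6) + 63.3
y = 1.162162 × 8.4 + 63.3 = 9.7622 + 63.3 = 73.1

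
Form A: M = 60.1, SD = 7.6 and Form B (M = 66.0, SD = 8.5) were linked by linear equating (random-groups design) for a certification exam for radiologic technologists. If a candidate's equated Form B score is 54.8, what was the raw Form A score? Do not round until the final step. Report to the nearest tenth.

Invert y = (SD_Y/SD_X)(x − M_X) + M_Y:
x = (SD_X/SD_Y)(y − M_Y) + M_X = (7.6/8.5)(54.8 − 66.0) + 60.1
x = 0.894118 × -11.200 + 60.1 = 50.1

50.1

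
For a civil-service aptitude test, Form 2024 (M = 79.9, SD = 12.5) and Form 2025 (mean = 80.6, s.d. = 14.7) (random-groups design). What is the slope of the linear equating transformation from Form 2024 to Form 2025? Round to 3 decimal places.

A = SD_Y / SD_X = 14.7 / 12.5 = 1.176

1.176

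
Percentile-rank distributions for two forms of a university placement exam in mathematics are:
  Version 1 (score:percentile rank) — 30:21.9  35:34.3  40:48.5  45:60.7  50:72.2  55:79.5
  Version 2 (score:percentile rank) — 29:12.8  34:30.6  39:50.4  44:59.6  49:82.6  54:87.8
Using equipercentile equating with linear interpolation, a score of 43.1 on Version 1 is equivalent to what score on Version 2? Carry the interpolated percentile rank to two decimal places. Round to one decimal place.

42.1

PR of 43.1 on Version 1: 48.5 + (43.1 − 40)/(45 − 40) × (60.7 − 48.5) = 56.06
On Version 2, PR 56.06 falls between score 39 (PR 50.4) and 44 (PR 59.6).
Interpolate: 39 + (56.06 − 50.4)/(59.6 − 50.4) × (44 − 39) = 42.1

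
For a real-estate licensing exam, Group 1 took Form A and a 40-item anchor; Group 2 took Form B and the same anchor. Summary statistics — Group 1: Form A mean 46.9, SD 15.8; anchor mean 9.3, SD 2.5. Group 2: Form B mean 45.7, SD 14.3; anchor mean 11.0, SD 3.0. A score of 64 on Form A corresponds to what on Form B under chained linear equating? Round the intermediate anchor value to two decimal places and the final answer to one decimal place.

Form A → anchor (Group 1): v = (2.5/15.8)(64 − 46.9) + 9.3 = 12.01
anchor → Form B (Group 2): y = (14.3/3.0)(12.01 − 11.0) + 45.7 = 50.5

50.5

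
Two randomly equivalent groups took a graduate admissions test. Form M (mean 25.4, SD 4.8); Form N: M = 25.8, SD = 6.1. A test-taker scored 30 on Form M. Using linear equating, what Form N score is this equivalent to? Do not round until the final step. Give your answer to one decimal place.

Linear equating: y = (SD_Y/SD_X)(x − M_X) + M_Y
y = (6.1/4.8)(30 − 25.4) + 25.8
y = 1.270833 × 4.6 + 25.8 = 5.8458 + 25.8 = 31.6

31.6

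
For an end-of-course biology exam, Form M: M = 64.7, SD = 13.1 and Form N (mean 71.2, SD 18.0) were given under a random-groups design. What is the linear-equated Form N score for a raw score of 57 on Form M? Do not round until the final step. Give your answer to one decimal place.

60.6

Linear equating: y = (SD_Y/SD_X)(x − M_X) + M_Y
y = (18.0/13.1)(57 − 64.7) + 71.2
y = 1.374046 × -7.7 + 71.2 = -10.5802 + 71.2 = 60.6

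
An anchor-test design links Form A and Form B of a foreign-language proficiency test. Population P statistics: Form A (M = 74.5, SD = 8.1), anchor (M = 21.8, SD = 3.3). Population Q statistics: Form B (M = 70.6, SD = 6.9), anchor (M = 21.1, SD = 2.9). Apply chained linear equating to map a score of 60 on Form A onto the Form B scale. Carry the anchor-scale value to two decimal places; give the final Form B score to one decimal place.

58.2

Form A → anchor (Population P): v = (3.3/8.1)(60 − 74.5) + 21.8 = 15.89
anchor → Form B (Population Q): y = (6.9/2.9)(15.89 − 21.1) + 70.6 = 58.2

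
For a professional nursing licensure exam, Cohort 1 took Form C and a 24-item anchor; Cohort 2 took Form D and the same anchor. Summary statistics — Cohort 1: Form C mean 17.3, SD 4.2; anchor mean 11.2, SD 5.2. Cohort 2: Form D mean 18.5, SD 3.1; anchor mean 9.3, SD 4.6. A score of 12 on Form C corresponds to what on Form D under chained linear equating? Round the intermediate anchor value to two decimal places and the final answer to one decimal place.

Form C → anchor (Cohort 1): v = (5.2/4.2)(12 − 17.3) + 11.2 = 4.64
anchor → Form D (Cohort 2): y = (3.1/4.6)(4.64 − 9.3) + 18.5 = 15.4

15.4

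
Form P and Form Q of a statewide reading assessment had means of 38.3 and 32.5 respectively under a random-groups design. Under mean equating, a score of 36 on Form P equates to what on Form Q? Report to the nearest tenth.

30.2

Mean equating: y = x + (M_Y − M_X) = 36 + (32.5 − 38.3) = 30.2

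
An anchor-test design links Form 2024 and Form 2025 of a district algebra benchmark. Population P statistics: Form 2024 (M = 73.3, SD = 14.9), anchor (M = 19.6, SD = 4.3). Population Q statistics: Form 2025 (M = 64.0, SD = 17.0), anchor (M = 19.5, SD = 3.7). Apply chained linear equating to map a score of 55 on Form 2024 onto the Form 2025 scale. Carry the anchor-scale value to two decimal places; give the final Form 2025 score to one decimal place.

40.2

Form 2024 → anchor (Population P): v = (4.3/14.9)(55 − 73.3) + 19.6 = 14.32
anchor → Form 2025 (Population Q): y = (17.0/3.7)(14.32 − 19.5) + 64.0 = 40.2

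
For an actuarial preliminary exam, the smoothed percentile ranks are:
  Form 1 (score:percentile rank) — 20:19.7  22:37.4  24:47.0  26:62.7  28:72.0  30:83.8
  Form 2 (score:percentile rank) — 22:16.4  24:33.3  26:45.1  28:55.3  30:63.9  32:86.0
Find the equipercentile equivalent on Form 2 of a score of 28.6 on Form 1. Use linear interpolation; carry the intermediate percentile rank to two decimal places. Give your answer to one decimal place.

PR of 28.6 on Form 1: 72.0 + (28.6 − 28)/(30 − 28) × (83.8 − 72.0) = 75.54
On Form 2, PR 75.54 falls between score 30 (PR 63.9) and 32 (PR 86.0).
Interpolate: 30 + (75.54 − 63.9)/(86.0 − 63.9) × (32 − 30) = 31.1

31.1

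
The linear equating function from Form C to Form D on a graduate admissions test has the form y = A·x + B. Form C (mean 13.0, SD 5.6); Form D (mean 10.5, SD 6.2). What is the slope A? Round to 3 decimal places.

A = SD_Y / SD_X = 6.2 / 5.6 = 1.107

1.107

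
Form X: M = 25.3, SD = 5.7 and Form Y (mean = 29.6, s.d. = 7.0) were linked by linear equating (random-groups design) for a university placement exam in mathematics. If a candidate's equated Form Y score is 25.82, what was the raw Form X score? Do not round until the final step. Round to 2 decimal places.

22.22

Invert y = (SD_Y/SD_X)(x − M_X) + M_Y:
x = (SD_X/SD_Y)(y − M_Y) + M_X = (5.7/7.0)(25.82 − 29.6) + 25.3
x = 0.814286 × -3.780 + 25.3 = 22.22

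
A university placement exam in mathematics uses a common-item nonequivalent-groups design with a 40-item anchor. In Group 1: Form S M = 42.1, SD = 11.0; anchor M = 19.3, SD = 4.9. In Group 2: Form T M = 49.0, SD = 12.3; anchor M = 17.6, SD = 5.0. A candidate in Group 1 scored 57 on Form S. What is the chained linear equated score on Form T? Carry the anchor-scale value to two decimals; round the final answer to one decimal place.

69.5

Form S → anchor (Group 1): v = (4.9/11.0)(57 − 42.1) + 19.3 = 25.94
anchor → Form T (Group 2): y = (12.3/5.0)(25.94 − 17.6) + 49.0 = 69.5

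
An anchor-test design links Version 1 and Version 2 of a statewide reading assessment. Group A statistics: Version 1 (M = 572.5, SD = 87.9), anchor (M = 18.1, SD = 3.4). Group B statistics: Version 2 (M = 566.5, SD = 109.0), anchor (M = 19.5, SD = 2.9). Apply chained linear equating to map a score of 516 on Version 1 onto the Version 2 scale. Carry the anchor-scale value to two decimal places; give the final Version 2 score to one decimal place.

431.6

Version 1 → anchor (Group A): v = (3.4/87.9)(516 − 572.5) + 18.1 = 15.91
anchor → Version 2 (Group B): y = (109.0/2.9)(15.91 − 19.5) + 566.5 = 431.6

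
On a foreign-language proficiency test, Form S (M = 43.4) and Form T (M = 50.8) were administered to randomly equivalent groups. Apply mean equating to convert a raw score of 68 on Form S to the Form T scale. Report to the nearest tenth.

Mean equating: y = x + (M_Y − M_X) = 68 + (50.8 − 43.4) = 75.4

75.4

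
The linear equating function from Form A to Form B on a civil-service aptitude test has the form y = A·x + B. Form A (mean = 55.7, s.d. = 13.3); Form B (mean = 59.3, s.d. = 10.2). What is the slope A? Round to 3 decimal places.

A = SD_Y / SD_X = 10.2 / 13.3 = 0.767

0.767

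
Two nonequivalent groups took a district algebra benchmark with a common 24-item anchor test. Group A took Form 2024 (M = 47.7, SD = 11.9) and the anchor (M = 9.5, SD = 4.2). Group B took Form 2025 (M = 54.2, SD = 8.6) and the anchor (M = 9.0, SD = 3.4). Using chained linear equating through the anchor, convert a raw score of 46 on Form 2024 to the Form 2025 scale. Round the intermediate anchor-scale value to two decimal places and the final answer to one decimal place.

53.9

Form 2024 → anchor (Group A): v = (4.2/11.9)(46 − 47.7) + 9.5 = 8.90
anchor → Form 2025 (Group B): y = (8.6/3.4)(8.90 − 9.0) + 54.2 = 53.9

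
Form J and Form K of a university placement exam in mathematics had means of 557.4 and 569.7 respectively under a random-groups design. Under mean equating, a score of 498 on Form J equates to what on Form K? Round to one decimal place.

510.3

Mean equating: y = x + (M_Y − M_X) = 498 + (569.7 − 557.4) = 510.3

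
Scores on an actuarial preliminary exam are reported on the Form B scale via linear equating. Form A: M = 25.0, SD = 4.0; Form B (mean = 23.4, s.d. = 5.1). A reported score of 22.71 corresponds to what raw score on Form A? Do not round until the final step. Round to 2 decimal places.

24.46

Invert y = (SD_Y/SD_X)(x − M_X) + M_Y:
x = (SD_X/SD_Y)(y − M_Y) + M_X = (4.0/5.1)(22.71 − 23.4) + 25.0
x = 0.784314 × -0.690 + 25.0 = 24.46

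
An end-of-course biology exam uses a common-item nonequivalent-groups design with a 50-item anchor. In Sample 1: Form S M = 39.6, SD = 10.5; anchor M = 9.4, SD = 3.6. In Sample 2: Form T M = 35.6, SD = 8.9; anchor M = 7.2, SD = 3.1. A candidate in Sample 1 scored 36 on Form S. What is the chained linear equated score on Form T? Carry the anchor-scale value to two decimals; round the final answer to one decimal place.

38.4

Form S → anchor (Sample 1): v = (3.6/10.5)(36 − 39.6) + 9.4 = 8.17
anchor → Form T (Sample 2): y = (8.9/3.1)(8.17 − 7.2) + 35.6 = 38.4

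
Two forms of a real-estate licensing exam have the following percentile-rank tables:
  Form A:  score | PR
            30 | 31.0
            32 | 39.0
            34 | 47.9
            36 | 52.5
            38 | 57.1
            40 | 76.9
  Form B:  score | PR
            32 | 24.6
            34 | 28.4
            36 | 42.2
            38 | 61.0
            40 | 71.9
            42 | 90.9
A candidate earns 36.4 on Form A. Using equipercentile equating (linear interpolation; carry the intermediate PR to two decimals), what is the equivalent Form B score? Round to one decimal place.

PR of 36.4 on Form A: 52.5 + (36.4 − 36)/(38 − 36) × (57.1 − 52.5) = 53.42
On Form B, PR 53.42 falls between score 36 (PR 42.2) and 38 (PR 61.0).
Interpolate: 36 + (53.42 − 42.2)/(61.0 − 42.2) × (38 − 36) = 37.2

37.2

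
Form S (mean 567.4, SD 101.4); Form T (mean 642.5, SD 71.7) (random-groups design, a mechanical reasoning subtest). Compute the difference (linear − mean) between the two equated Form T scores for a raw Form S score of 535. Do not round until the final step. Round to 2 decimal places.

Mean-equated: 535 + (642.5 − 567.4) = 610.10
Linear-equated: (71.7/101.4)(535 − 567.4) + 642.5 = 619.590
Difference = 619.590 − 610.10 = 9.49

9.49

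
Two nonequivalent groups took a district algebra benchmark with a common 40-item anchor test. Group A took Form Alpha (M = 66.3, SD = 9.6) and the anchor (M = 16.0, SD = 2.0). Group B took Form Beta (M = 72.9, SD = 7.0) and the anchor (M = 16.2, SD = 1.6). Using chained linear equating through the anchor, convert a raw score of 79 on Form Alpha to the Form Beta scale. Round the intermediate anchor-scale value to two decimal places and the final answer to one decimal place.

83.6

Form Alpha → anchor (Group A): v = (2.0/9.6)(79 − 66.3) + 16.0 = 18.65
anchor → Form Beta (Group B): y = (7.0/1.6)(18.65 − 16.2) + 72.9 = 83.6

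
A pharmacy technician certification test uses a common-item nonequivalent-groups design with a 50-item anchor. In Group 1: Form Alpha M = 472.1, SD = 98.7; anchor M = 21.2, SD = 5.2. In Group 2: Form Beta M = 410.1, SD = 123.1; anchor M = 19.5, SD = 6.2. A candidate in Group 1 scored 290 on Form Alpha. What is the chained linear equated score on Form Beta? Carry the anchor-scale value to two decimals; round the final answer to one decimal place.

Form Alpha → anchor (Group 1): v = (5.2/98.7)(290 − 472.1) + 21.2 = 11.61
anchor → Form Beta (Group 2): y = (123.1/6.2)(11.61 − 19.5) + 410.1 = 253.4

253.4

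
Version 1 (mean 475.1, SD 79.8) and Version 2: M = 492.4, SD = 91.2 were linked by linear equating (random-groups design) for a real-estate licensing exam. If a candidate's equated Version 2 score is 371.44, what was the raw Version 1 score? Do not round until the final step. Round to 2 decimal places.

369.26

Invert y = (SD_Y/SD_X)(x − M_X) + M_Y:
x = (SD_X/SD_Y)(y − M_Y) + M_X = (79.8/91.2)(371.44 − 492.4) + 475.1
x = 0.875000 × -120.960 + 475.1 = 369.26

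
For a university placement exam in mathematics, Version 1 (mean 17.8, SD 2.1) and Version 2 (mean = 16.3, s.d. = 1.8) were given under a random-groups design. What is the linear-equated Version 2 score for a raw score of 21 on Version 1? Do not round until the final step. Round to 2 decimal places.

19.04

Linear equating: y = (SD_Y/SD_X)(x − M_X) + M_Y
y = (1.8/2.1)(21 − 17.8) + 16.3
y = 0.857143 × 3.2 + 16.3 = 2.7429 + 16.3 = 19.04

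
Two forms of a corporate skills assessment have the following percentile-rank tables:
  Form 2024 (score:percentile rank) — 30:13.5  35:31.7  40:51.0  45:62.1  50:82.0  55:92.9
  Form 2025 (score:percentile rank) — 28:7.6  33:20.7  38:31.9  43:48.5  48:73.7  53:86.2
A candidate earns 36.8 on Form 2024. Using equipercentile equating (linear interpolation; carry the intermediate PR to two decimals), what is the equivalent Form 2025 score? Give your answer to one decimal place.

40.0

PR of 36.8 on Form 2024: 31.7 + (36.8 − 35)/(40 − 35) × (51.0 − 31.7) = 38.65
On Form 2025, PR 38.65 falls between score 38 (PR 31.9) and 43 (PR 48.5).
Interpolate: 38 + (38.65 − 31.9)/(48.5 − 31.9) × (43 − 38) = 40.0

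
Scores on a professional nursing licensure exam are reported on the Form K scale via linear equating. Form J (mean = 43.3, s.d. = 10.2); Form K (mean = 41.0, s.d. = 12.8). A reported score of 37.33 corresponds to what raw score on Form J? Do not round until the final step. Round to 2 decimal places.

40.38

Invert y = (SD_Y/SD_X)(x − M_X) + M_Y:
x = (SD_X/SD_Y)(y − M_Y) + M_X = (10.2/12.8)(37.33 − 41.0) + 43.3
x = 0.796875 × -3.670 + 43.3 = 40.38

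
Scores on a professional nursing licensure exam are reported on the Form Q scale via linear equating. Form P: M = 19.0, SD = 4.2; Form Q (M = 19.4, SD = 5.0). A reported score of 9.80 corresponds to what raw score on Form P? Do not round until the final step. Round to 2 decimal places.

Invert y = (SD_Y/SD_X)(x − M_X) + M_Y:
x = (SD_X/SD_Y)(y − M_Y) + M_X = (4.2/5.0)(9.80 − 19.4) + 19.0
x = 0.840000 × -9.600 + 19.0 = 10.94

10.94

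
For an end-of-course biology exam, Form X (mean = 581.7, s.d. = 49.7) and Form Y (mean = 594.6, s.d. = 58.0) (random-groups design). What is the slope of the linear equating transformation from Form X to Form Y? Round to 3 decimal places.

A = SD_Y / SD_X = 58.0 / 49.7 = 1.167

1.167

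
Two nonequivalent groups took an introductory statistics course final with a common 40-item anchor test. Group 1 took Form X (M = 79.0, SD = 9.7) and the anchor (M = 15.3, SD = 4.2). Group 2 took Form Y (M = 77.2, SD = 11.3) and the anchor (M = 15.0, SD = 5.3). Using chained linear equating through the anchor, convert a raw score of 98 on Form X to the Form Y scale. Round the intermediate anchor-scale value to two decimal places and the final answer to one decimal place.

Form X → anchor (Group 1): v = (4.2/9.7)(98 − 79.0) + 15.3 = 23.53
anchor → Form Y (Group 2): y = (11.3/5.3)(23.53 − 15.0) + 77.2 = 95.4

95.4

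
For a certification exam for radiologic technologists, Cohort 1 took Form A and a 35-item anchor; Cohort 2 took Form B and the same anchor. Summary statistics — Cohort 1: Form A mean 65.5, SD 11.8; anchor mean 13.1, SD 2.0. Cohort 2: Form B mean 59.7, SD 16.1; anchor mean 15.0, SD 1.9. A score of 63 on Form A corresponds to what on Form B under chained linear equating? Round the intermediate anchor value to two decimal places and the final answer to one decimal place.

40.0

Form A → anchor (Cohort 1): v = (2.0/11.8)(63 − 65.5) + 13.1 = 12.68
anchor → Form B (Cohort 2): y = (16.1/1.9)(12.68 − 15.0) + 59.7 = 40.0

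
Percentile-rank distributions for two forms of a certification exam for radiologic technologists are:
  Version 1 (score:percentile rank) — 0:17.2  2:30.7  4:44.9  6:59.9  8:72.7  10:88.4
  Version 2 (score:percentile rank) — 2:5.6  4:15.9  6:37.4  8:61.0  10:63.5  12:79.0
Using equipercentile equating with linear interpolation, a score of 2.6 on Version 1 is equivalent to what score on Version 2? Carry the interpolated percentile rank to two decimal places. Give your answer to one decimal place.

PR of 2.6 on Version 1: 30.7 + (2.6 − 2)/(4 − 2) × (44.9 − 30.7) = 34.96
On Version 2, PR 34.96 falls between score 4 (PR 15.9) and 6 (PR 37.4).
Interpolate: 4 + (34.96 − 15.9)/(37.4 − 15.9) × (6 − 4) = 5.8

5.8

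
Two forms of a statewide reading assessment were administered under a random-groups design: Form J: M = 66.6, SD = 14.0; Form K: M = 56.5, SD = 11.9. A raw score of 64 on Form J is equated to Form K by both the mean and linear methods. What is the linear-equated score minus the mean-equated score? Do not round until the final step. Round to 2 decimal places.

Mean-equated: 64 + (56.5 − 66.6) = 53.90
Linear-equated: (11.9/14.0)(64 − 66.6) + 56.5 = 54.290
Difference = 54.290 − 53.90 = 0.39

0.39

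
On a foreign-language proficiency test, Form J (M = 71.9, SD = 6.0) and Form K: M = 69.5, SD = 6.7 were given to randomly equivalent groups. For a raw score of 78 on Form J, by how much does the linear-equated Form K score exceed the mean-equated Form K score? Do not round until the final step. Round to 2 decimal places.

Mean-equated: 78 + (69.5 − 71.9) = 75.60
Linear-equated: (6.7/6.0)(78 − 71.9) + 69.5 = 76.312
Difference = 76.312 − 75.60 = 0.71

0.71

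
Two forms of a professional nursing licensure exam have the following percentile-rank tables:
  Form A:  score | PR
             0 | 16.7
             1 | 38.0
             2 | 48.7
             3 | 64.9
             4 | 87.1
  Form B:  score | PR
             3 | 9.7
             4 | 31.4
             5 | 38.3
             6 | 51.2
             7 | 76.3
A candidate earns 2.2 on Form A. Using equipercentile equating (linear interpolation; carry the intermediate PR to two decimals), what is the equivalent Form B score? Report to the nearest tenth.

6.0

PR of 2.2 on Form A: 48.7 + (2.2 − 2)/(3 − 2) × (64.9 − 48.7) = 51.94
On Form B, PR 51.94 falls between score 6 (PR 51.2) and 7 (PR 76.3).
Interpolate: 6 + (51.94 − 51.2)/(76.3 − 51.2) × (7 − 6) = 6.0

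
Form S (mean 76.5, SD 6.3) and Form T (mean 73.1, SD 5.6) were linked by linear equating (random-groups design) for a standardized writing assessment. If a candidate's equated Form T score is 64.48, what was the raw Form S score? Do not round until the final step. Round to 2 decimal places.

66.80

Invert y = (SD_Y/SD_X)(x − M_X) + M_Y:
x = (SD_X/SD_Y)(y − M_Y) + M_X = (6.3/5.6)(64.48 − 73.1) + 76.5
x = 1.125000 × -8.620 + 76.5 = 66.80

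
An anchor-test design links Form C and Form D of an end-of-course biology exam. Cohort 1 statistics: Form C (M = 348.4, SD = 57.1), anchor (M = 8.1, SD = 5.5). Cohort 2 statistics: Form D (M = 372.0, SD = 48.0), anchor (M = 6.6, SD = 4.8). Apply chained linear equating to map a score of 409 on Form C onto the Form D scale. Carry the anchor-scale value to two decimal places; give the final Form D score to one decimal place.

445.4

Form C → anchor (Cohort 1): v = (5.5/57.1)(409 − 348.4) + 8.1 = 13.94
anchor → Form D (Cohort 2): y = (48.0/4.8)(13.94 − 6.6) + 372.0 = 445.4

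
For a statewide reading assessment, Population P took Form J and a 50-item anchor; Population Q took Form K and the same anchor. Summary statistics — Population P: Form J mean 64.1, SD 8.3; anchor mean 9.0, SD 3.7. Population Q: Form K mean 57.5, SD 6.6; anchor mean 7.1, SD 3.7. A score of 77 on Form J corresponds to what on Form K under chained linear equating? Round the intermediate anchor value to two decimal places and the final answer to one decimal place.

Form J → anchor (Population P): v = (3.7/8.3)(77 − 64.1) + 9.0 = 14.75
anchor → Form K (Population Q): y = (6.6/3.7)(14.75 − 7.1) + 57.5 = 71.1

71.1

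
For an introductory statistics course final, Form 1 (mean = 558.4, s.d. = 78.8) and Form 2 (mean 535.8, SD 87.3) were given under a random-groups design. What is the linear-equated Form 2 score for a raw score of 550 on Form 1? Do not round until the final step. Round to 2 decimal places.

526.49

Linear equating: y = (SD_Y/SD_X)(x − M_X) + M_Y
y = (87.3/78.8)(550 − 558.4) + 535.8
y = 1.107868 × -8.4 + 535.8 = -9.3061 + 535.8 = 526.49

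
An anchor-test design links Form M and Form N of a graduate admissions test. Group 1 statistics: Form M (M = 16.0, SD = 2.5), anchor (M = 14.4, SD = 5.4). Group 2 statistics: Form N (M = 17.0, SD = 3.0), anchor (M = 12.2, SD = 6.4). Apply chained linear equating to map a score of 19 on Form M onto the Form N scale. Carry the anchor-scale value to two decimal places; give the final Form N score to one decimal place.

21.1

Form M → anchor (Group 1): v = (5.4/2.5)(19 − 16.0) + 14.4 = 20.88
anchor → Form N (Group 2): y = (3.0/6.4)(20.88 − 12.2) + 17.0 = 21.1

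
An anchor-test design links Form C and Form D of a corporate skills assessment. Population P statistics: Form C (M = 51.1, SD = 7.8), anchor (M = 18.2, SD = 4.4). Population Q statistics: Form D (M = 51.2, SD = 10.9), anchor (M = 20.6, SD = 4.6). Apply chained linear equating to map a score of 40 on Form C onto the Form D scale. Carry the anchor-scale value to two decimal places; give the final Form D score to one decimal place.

30.7

Form C → anchor (Population P): v = (4.4/7.8)(40 − 51.1) + 18.2 = 11.94
anchor → Form D (Population Q): y = (10.9/4.6)(11.94 − 20.6) + 51.2 = 30.7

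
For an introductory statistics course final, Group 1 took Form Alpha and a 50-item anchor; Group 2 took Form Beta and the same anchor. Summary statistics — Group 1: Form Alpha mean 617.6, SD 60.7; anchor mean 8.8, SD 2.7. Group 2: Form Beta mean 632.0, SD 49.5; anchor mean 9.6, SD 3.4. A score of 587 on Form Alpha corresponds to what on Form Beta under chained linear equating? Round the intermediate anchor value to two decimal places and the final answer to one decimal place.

Form Alpha → anchor (Group 1): v = (2.7/60.7)(587 − 617.6) + 8.8 = 7.44
anchor → Form Beta (Group 2): y = (49.5/3.4)(7.44 − 9.6) + 632.0 = 600.6

600.6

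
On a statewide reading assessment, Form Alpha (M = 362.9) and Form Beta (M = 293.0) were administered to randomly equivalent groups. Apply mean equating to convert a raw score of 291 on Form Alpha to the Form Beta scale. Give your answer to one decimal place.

221.1

Mean equating: y = x + (M_Y − M_X) = 291 + (293.0 − 362.9) = 221.1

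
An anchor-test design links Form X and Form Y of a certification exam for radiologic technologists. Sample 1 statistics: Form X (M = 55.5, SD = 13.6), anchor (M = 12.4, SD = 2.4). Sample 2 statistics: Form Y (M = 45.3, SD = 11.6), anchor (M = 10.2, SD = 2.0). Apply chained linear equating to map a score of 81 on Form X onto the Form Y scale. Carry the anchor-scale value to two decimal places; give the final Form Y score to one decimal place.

84.2

Form X → anchor (Sample 1): v = (2.4/13.6)(81 − 55.5) + 12.4 = 16.90
anchor → Form Y (Sample 2): y = (11.6/2.0)(16.90 − 10.2) + 45.3 = 84.2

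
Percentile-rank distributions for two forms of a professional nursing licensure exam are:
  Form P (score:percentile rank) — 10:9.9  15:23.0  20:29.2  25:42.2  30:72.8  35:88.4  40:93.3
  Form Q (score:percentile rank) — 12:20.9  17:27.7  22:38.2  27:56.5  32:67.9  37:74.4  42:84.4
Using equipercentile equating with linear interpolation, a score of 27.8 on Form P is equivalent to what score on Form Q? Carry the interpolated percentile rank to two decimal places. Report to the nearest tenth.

PR of 27.8 on Form P: 42.2 + (27.8 − 25)/(30 − 25) × (72.8 − 42.2) = 59.34
On Form Q, PR 59.34 falls between score 27 (PR 56.5) and 32 (PR 67.9).
Interpolate: 27 + (59.34 − 56.5)/(67.9 − 56.5) × (32 − 27) = 28.2

28.2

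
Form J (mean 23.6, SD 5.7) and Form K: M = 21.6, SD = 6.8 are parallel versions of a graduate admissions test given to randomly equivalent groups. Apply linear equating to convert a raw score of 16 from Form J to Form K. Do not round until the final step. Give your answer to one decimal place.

12.5

Linear equating: y = (SD_Y/SD_X)(x − M_X) + M_Y
y = (6.8/5.7)(16 − 23.6) + 21.6
y = 1.192982 × -7.6 + 21.6 = -9.0667 + 21.6 = 12.5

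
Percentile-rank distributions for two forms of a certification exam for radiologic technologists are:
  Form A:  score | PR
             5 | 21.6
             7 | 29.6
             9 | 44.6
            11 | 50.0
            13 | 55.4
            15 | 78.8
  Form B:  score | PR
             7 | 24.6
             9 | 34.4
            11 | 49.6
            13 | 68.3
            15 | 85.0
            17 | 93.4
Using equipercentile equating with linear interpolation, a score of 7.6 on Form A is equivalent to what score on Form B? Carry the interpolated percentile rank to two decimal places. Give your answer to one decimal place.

PR of 7.6 on Form A: 29.6 + (7.6 − 7)/(9 − 7) × (44.6 − 29.6) = 34.10
On Form B, PR 34.10 falls between score 7 (PR 24.6) and 9 (PR 34.4).
Interpolate: 7 + (34.10 − 24.6)/(34.4 − 24.6) × (9 − 7) = 8.9

8.9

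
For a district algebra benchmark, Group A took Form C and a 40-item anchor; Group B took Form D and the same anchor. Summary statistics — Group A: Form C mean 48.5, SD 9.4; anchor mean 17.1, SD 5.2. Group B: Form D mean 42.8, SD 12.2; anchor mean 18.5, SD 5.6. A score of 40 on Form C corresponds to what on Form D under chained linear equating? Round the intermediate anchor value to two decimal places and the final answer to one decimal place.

Form C → anchor (Group A): v = (5.2/9.4)(40 − 48.5) + 17.1 = 12.40
anchor → Form D (Group B): y = (12.2/5.6)(12.40 − 18.5) + 42.8 = 29.5

29.5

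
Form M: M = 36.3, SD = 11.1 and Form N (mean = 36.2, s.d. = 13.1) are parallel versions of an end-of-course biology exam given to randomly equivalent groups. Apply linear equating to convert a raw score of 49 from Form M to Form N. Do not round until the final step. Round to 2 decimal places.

Linear equating: y = (SD_Y/SD_X)(x − M_X) + M_Y
y = (13.1/11.1)(49 − 36.3) + 36.2
y = 1.180180 × 12.7 + 36.2 = 14.9883 + 36.2 = 51.19

51.19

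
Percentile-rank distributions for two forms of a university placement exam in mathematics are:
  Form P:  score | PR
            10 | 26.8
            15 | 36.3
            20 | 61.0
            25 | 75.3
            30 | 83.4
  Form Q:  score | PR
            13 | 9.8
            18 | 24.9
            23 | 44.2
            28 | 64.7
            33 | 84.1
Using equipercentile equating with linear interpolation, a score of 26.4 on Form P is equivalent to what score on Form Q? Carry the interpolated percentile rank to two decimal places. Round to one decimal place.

PR of 26.4 on Form P: 75.3 + (26.4 − 25)/(30 − 25) × (83.4 − 75.3) = 77.57
On Form Q, PR 77.57 falls between score 28 (PR 64.7) and 33 (PR 84.1).
Interpolate: 28 + (77.57 − 64.7)/(84.1 − 64.7) × (33 − 28) = 31.3

31.3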